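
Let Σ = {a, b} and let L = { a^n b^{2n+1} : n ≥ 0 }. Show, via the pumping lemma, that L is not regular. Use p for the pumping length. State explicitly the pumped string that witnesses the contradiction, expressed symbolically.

a^{p+k} b^{2p+1}

Assume L is regular; let p be its pumping constant.
Take w = a^p b^{2p+1}. Then w ∈ L and |w| = 3p+1 ≥ p.
Write w = xyz as guaranteed by the lemma, with |xy| ≤ p and |y| > 0.
Because |xy| ≤ p and w begins with p copies of a, we have y = a^k with 1 ≤ k ≤ p.
Pump with i = 2: xy^2z = a^{p+k} b^{2p+1}. For this to lie in L we would need 2p+1 = 2(p+k)+1, which forces k = 0. But k ≥ 1, so xy^2z ∉ L.
This is a contradiction; hence L is not regular.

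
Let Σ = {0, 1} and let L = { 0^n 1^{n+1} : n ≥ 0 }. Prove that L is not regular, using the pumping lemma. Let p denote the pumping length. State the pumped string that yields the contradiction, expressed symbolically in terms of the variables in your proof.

Assume L is regular; let p be its pumping constant.
Let w = 0^p 1^{p+1} ∈ L; note |w| = 2p+1 ≥ p.
By the pumping lemma, w = xyz with |xy| ≤ p and |y| ≥ 1.
The first p characters of w are 0's, so xy (and hence y) consists only of 0's. Write y = 0^k, 1 ≤ k ≤ p.
Pump with i = 2: xy^2z = 0^{p+k} 1^{p+1}. For this to lie in L we would need p+1 = (p+k)+1, which forces k = 0. But k ≥ 1, so xy^2z ∉ L.
This contradicts the pumping lemma, so L is not regular.

0^{p+k} 1^{p+1}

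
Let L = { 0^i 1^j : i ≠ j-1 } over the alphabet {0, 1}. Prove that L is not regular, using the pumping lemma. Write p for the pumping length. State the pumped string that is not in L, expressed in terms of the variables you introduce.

Assume L is regular. Let p be the pumping length given by the pumping lemma.
Choose w = 0^p 1^{p+p!+1}. Since p ≠ (p+p!+1)-1 = p+p!, w ∈ L; and |w| ≥ p.
The pumping lemma gives a decomposition w = xyz where |xy| ≤ p and |y| ≥ 1.
The first p characters of w are 0's, so xy (and hence y) consists only of 0's. Write y = 0^k, 1 ≤ k ≤ p.
Since 1 ≤ k ≤ p, k divides p!; set t = 1 + p!/k. Then xy^t z has p + (p!/k)·k = p + p! copies of 0. Now the 0-count is p+p! and (1-count)-1 = (p+p!+1)-1 = p+p!, so i ≠ j-1 fails. So xy^t z = 0^{p+p!} 1^{p+p!+1} ∉ L.
This contradicts the pumping lemma, so L is not regular.

0^{p+p!} 1^{p+p!+1}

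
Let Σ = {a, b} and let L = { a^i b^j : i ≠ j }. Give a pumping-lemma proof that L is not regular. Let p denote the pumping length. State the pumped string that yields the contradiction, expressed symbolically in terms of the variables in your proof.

Toward a contradiction, assume L is regular with pumping length p.
Choose w = a^p b^{p+p!}. Since p ≠ p+p!, w ∈ L; and |w| ≥ p.
By the pumping lemma, w = xyz with |xy| ≤ p and |y| ≥ 1.
The first p characters of w are a's, so xy (and hence y) consists only of a's. Write y = a^k, 1 ≤ k ≤ p.
Since 1 ≤ k ≤ p, k divides p!; set t = 1 + p!/k. Then xy^t z has p + (p!/k)·k = p + p! copies of a. Now the a-count equals the b-count, so i ≠ j fails. So xy^t z = a^{p+p!} b^{p+p!} ∉ L.
This contradicts the pumping lemma, so L is not regular.

a^{p+p!} b^{p+p!}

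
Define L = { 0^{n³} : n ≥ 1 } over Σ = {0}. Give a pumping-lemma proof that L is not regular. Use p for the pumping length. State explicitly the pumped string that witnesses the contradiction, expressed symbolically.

0^{p³+k}

Assume L is regular; let p be its pumping constant.
Take w = 0^{p³} ∈ L with |w| = p³ ≥ p.
The pumping lemma gives a decomposition w = xyz where |xy| ≤ p and |y| > 0.
Then y = 0^k for some k with 1 ≤ k ≤ p.
Pump with i = 2: xy^2z = 0^{p³+k}. Since 1 ≤ k ≤ p, p³ < p³+k ≤ p³+p < p³+3p²+3p+1 = (p+1)³, so p³+k is not a perfect cube. So xy^2z ∉ L.
Contradiction. Therefore L is not regular.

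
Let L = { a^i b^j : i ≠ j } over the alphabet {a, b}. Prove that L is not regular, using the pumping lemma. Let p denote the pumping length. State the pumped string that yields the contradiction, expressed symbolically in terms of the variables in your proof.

a^{p+p!} b^{p+p!}

Assume L is regular. Let p be the pumping length given by the pumping lemma.
Choose w = a^p b^{p+p!}. Since p ≠ p+p!, w ∈ L; and |w| ≥ p.
By the pumping lemma, w = xyz with |xy| ≤ p and |y| ≥ 1.
The first p characters of w are a's, so xy (and hence y) consists only of a's. Write y = a^k, 1 ≤ k ≤ p.
Since 1 ≤ k ≤ p, k divides p!; set t = 1 + p!/k. Then xy^t z has p + (p!/k)·k = p + p! copies of a. Now the a-count equals the b-count, so i ≠ j fails. So xy^t z = a^{p+p!} b^{p+p!} ∉ L.
This contradicts the pumping lemma, so L is not regular.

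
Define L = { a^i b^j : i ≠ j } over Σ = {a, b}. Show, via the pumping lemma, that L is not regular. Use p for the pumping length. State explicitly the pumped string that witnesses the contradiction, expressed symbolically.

a^{p+p!} b^{p+p!}

Suppose for contradiction that L is regular, and let p be the pumping length.
Choose w = a^p b^{p+p!}. Since p ≠ p+p!, w ∈ L; and |w| ≥ p.
The pumping lemma gives a decomposition w = xyz where |xy| ≤ p and |y| > 0.
Since the first p symbols of w are all a's and |xy| ≤ p, y lies entirely in the leading a-block: y = a^k for some k with 1 ≤ k ≤ p.
Since 1 ≤ k ≤ p, k divides p!; set t = 1 + p!/k. Then xy^t z has p + (p!/k)·k = p + p! copies of a. Now the a-count equals the b-count, so i ≠ j fails. So xy^t z = a^{p+p!} b^{p+p!} ∉ L.
Contradiction. Therefore L is not regular.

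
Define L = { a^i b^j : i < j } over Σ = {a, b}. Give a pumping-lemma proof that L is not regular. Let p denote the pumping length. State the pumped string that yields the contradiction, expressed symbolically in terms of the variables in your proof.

Toward a contradiction, assume L is regular with pumping length p.
Choose w = a^p b^{p+1} ∈ L, with |w| = 2p+1 ≥ p.
The pumping lemma gives a decomposition w = xyz where |xy| ≤ p and y is nonempty.
The first p characters of w are a's, so xy (and hence y) consists only of a's. Write y = a^k, 1 ≤ k ≤ p.
Consider xy^2z = a^{p+k} b^{p+1}. Since k ≥ 1, the a-count p+k is at least p+1, so i < j fails; thus xy^2z ∉ L.
This contradicts the pumping lemma, so L is not regular.

a^{p+k} b^{p+1}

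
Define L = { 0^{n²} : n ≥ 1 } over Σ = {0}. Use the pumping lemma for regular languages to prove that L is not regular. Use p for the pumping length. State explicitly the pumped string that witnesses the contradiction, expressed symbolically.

0^{p²+k}

Assume L is regular. Let p be the pumping length given by the pumping lemma.
Take w = 0^{p²} ∈ L with |w| = p² ≥ p.
Write w = xyz as guaranteed by the lemma, with |xy| ≤ p and y is nonempty.
Then y = 0^k for some k with 1 ≤ k ≤ p.
Pump with i = 2: xy^2z = 0^{p²+k}. Since 1 ≤ k ≤ p, p² < p²+k ≤ p²+p < (p+1)², so p²+k lies strictly between consecutive squares and is not a perfect square. So xy^2z ∉ L.
This contradicts the pumping lemma, so L is not regular.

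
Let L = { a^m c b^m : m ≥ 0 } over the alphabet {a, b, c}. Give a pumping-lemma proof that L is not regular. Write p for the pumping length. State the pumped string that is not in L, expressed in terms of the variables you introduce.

a^{p+k} c b^p

Toward a contradiction, assume L is regular with pumping length p.
Take w = a^p c b^p ∈ L with |w| = 2p+1 ≥ p.
Write w = xyz as guaranteed by the lemma, with |xy| ≤ p and y is nonempty.
Since the first p symbols of w are all a's and |xy| ≤ p, y lies entirely in the leading a-block: y = a^k for some k with 1 ≤ k ≤ p.
Pump with i = 2: xy^2z = a^{p+k} c b^p, which would require p+k = p. But k ≥ 1, so xy^2z ∉ L.
Contradiction. Therefore L is not regular.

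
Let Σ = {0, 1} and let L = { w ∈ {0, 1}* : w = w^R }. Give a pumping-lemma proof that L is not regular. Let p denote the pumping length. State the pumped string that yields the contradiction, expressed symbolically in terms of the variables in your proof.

Assume L is regular. Let p be the pumping length given by the pumping lemma.
Take w = 0^p 1 0^p, a palindrome of length 2p+1 ≥ p.
The pumping lemma gives a decomposition w = xyz where |xy| ≤ p and |y| ≥ 1.
Since the first p symbols of w are all 0's and |xy| ≤ p, y lies entirely in the leading 0-block: y = 0^k for some k with 1 ≤ k ≤ p.
Pump with i = 2: xy^2z = 0^{p+k} 1 0^p. Its reverse is 0^p 1 0^{p+k}, which differs from xy^2z since k ≥ 1. So xy^2z is not a palindrome and xy^2z ∉ L.
This is a contradiction; hence L is not regular.

0^{p+k} 1 0^p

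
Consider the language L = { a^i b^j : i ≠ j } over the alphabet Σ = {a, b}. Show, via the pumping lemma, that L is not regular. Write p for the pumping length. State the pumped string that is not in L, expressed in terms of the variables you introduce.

Assume L is regular; let p be its pumping constant.
Choose w = a^p b^{p+p!}. Since p ≠ p+p!, w ∈ L; and |w| ≥ p.
Write w = xyz as guaranteed by the lemma, with |xy| ≤ p and |y| > 0.
Since the first p symbols of w are all a's and |xy| ≤ p, y lies entirely in the leading a-block: y = a^k for some k with 1 ≤ k ≤ p.
Since 1 ≤ k ≤ p, k divides p!; set t = 1 + p!/k. Then xy^t z has p + (p!/k)·k = p + p! copies of a. Now the a-count equals the b-count, so i ≠ j fails. So xy^t z = a^{p+p!} b^{p+p!} ∉ L.
Contradiction. Therefore L is not regular.

a^{p+p!} b^{p+p!}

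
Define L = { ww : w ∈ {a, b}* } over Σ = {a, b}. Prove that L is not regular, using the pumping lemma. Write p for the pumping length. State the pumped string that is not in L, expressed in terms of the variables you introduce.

Toward a contradiction, assume L is regular with pumping length p.
Take w = a^p b^p a^p b^p = uu where u = a^pb^p; then w ∈ L and |w| = 4p ≥ p.
The pumping lemma gives a decomposition w = xyz where |xy| ≤ p and y is nonempty.
Since the first p symbols of w are all a's and |xy| ≤ p, y lies entirely in the leading a-block: y = a^k for some k with 1 ≤ k ≤ p.
Pump with i = 2: xy^2z = a^{p+k} b^p a^p b^p, of length 4p+k. Suppose this equals vv. The string starts with a and ends with b, so v does too; thus the boundary between the two copies of v is a b→a transition. There is exactly one such transition, at position 2p+k, so |v| = 2p+k and |vv| = 4p+2k ≠ 4p+k since k ≥ 1. So xy^2z ∉ L.
Contradiction. Therefore L is not regular.

a^{p+k} b^p a^p b^p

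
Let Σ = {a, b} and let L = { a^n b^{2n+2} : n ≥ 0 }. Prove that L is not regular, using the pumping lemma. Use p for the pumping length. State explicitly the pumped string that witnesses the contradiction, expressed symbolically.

a^{p+k} b^{2p+2}

Assume L is regular; let p be its pumping constant.
Let w = a^p b^{2p+2} ∈ L; note |w| = 3p+2 ≥ p.
By the pumping lemma, w = xyz with |xy| ≤ p and |y| > 0.
Since the first p symbols of w are all a's and |xy| ≤ p, y lies entirely in the leading a-block: y = a^k for some k with 1 ≤ k ≤ p.
Pump with i = 2: xy^2z = a^{p+k} b^{2p+2}. For this to lie in L we would need 2p+2 = 2(p+k)+2, which forces k = 0. But k ≥ 1, so xy^2z ∉ L.
This is a contradiction; hence L is not regular.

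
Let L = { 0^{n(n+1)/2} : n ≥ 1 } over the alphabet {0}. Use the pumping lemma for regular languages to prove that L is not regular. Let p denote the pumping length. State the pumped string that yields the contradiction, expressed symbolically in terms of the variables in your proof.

0^{p(p+1)/2+k}

Toward a contradiction, assume L is regular with pumping length p.
Take w = 0^{p(p+1)/2} ∈ L with |w| = p(p+1)/2 ≥ p.
By the pumping lemma, w = xyz with |xy| ≤ p and |y| ≥ 1.
Then y = 0^k for some k with 1 ≤ k ≤ p.
Pump with i = 2: xy^2z = 0^{p(p+1)/2+k}. Since 1 ≤ k ≤ p, p(p+1)/2 < p(p+1)/2+k ≤ p(p+1)/2+p < (p+1)(p+2)/2, so p(p+1)/2+k is strictly between consecutive triangular numbers. So xy^2z ∉ L.
This is a contradiction; hence L is not regular.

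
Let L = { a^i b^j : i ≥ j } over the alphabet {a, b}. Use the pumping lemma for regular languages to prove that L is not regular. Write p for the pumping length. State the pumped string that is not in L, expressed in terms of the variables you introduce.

a^{p-k} b^p

Suppose for contradiction that L is regular, and let p be the pumping length.
Choose w = a^p b^p ∈ L, with |w| = 2p ≥ p.
By the pumping lemma, w = xyz with |xy| ≤ p and |y| ≥ 1.
The first p characters of w are a's, so xy (and hence y) consists only of a's. Write y = a^k, 1 ≤ k ≤ p.
Consider xy^0z = xz = a^{p-k} b^p. Since k ≥ 1, the a-count p-k is less than p, so i ≥ j fails; thus xz ∉ L.
This is a contradiction; hence L is not regular.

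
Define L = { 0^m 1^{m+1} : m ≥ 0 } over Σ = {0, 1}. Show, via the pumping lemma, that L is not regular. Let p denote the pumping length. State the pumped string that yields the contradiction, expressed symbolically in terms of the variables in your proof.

0^{p+k} 1^{p+1}

Assume L is regular. Let p be the pumping length given by the pumping lemma.
Choose w = 0^p 1^{p+1}, which is in L with |w| = 2p+1 ≥ p.
Write w = xyz as guaranteed by the lemma, with |xy| ≤ p and |y| ≥ 1.
Since the first p symbols of w are all 0's and |xy| ≤ p, y lies entirely in the leading 0-block: y = 0^k for some k with 1 ≤ k ≤ p.
Pump with i = 2: xy^2z = 0^{p+k} 1^{p+1}. For this to lie in L we would need p+1 = (p+k)+1, which forces k = 0. But k ≥ 1, so xy^2z ∉ L.
Contradiction. Therefore L is not regular.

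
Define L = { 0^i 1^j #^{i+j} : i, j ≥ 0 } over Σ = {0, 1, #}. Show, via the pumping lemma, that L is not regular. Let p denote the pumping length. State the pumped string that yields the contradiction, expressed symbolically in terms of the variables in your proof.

Assume L is regular; let p be its pumping constant.
Take w = 0^p 1^p #^{2p} ∈ L (with i=j=p, i+j=2p), |w| = 4p ≥ p.
The pumping lemma gives a decomposition w = xyz where |xy| ≤ p and |y| ≥ 1.
Since the first p symbols of w are all 0's and |xy| ≤ p, y lies entirely in the leading 0-block: y = 0^k for some k with 1 ≤ k ≤ p.
Consider xy^2z = 0^{p+k} 1^p #^{2p}. Now the 0- and 1-counts sum to 2p+k, but the #-count is 2p ≠ 2p+k. So xy^2z ∉ L.
Contradiction. Therefore L is not regular.

0^{p+k} 1^p #^{2p}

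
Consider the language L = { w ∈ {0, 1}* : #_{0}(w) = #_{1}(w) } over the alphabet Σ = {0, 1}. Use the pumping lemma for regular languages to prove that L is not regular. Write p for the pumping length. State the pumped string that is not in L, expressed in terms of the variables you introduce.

0^{p+k} 1^p

Assume L is regular. Let p be the pumping length given by the pumping lemma.
Choose w = 0^p 1^p ∈ L with |w| = 2p ≥ p.
Write w = xyz as guaranteed by the lemma, with |xy| ≤ p and y is nonempty.
Because |xy| ≤ p and w begins with p copies of 0, we have y = 0^k with 1 ≤ k ≤ p.
Pump with i = 2: xy^2z = 0^{p+k} 1^p has p+k occurrences of 0 but only p of 1. Since k ≥ 1 the counts differ, so xy^2z ∉ L.
This is a contradiction; hence L is not regular.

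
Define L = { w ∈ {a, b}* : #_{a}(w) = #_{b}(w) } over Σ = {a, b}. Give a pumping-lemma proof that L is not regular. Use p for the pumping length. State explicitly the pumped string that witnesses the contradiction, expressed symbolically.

Assume L is regular. Let p be the pumping length given by the pumping lemma.
Choose w = a^p b^p ∈ L with |w| = 2p ≥ p.
The pumping lemma gives a decomposition w = xyz where |xy| ≤ p and |y| ≥ 1.
Since the first p symbols of w are all a's and |xy| ≤ p, y lies entirely in the leading a-block: y = a^k for some k with 1 ≤ k ≤ p.
Pump with i = 2: xy^2z = a^{p+k} b^p has p+k occurrences of a but only p of b. Since k ≥ 1 the counts differ, so xy^2z ∉ L.
This is a contradiction; hence L is not regular.

a^{p+k} b^p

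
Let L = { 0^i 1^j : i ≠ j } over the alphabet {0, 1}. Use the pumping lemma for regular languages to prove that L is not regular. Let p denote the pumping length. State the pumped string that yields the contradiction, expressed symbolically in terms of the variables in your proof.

0^{p+p!} 1^{p+p!}

Assume L is regular. Let p be the pumping length given by the pumping lemma.
Choose w = 0^p 1^{p+p!}. Since p ≠ p+p!, w ∈ L; and |w| ≥ p.
By the pumping lemma, w = xyz with |xy| ≤ p and |y| > 0.
Since the first p symbols of w are all 0's and |xy| ≤ p, y lies entirely in the leading 0-block: y = 0^k for some k with 1 ≤ k ≤ p.
Since 1 ≤ k ≤ p, k divides p!; set t = 1 + p!/k. Then xy^t z has p + (p!/k)·k = p + p! copies of 0. Now the 0-count equals the 1-count, so i ≠ j fails. So xy^t z = 0^{p+p!} 1^{p+p!} ∉ L.
This contradicts the pumping lemma, so L is not regular.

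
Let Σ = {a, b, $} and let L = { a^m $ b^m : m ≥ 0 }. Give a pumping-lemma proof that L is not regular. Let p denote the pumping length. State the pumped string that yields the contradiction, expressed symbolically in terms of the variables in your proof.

a^{p+k} $ b^p

Assume L is regular; let p be its pumping constant.
Take w = a^p $ b^p ∈ L with |w| = 2p+1 ≥ p.
The pumping lemma gives a decomposition w = xyz where |xy| ≤ p and y is nonempty.
The first p characters of w are a's, so xy (and hence y) consists only of a's. Write y = a^k, 1 ≤ k ≤ p.
Pump with i = 2: xy^2z = a^{p+k} $ b^p, which would require p+k = p. But k ≥ 1, so xy^2z ∉ L.
Contradiction. Therefore L is not regular.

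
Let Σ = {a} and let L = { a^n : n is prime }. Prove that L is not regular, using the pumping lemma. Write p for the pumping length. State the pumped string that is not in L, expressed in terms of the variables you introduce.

a^{q(1+k)}

Toward a contradiction, assume L is regular with pumping length p.
Let q be a prime with q ≥ p+2 (infinitely many primes exist), and take w = a^q ∈ L with |w| = q ≥ p.
Write w = xyz as guaranteed by the lemma, with |xy| ≤ p and y is nonempty.
Then y = a^k for some k with 1 ≤ k ≤ p.
Since 1 ≤ k ≤ p, |xz| = q-k. Pump with i = q+1: |xy^{q+1}z| = (q-k)+(q+1)k = q+qk = q(1+k), which is composite (both factors ≥ 2). So xy^{q+1}z = a^{q(1+k)} ∉ L.
This contradicts the pumping lemma, so L is not regular.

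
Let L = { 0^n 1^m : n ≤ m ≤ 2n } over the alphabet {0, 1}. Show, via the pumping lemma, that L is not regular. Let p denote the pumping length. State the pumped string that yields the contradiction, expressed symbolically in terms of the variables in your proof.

0^{p+k} 1^p

Toward a contradiction, assume L is regular with pumping length p.
Take w = 0^p 1^p ∈ L (since p ≤ p ≤ 2p), with |w| = 2p ≥ p.
Write w = xyz as guaranteed by the lemma, with |xy| ≤ p and |y| ≥ 1.
The first p characters of w are 0's, so xy (and hence y) consists only of 0's. Write y = 0^k, 1 ≤ k ≤ p.
Pump with i = 2: xy^2z = 0^{p+k} 1^p. Now n = p+k > p = m, so the condition n ≤ m fails. Thus xy^2z ∉ L.
This contradicts the pumping lemma, so L is not regular.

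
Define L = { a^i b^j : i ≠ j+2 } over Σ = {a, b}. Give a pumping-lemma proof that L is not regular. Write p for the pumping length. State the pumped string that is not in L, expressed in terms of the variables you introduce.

a^{p+p!} b^{p+p!-2}

Suppose for contradiction that L is regular, and let p be the pumping length.
Choose w = a^p b^{p+p!-2}. Since p ≠ (p+p!-2)+2 = p+p!, w ∈ L; and |w| ≥ p.
By the pumping lemma, w = xyz with |xy| ≤ p and y is nonempty.
Since the first p symbols of w are all a's and |xy| ≤ p, y lies entirely in the leading a-block: y = a^k for some k with 1 ≤ k ≤ p.
Since 1 ≤ k ≤ p, k divides p!; set t = 1 + p!/k. Then xy^t z has p + (p!/k)·k = p + p! copies of a. Now the a-count is p+p! and (b-count)+2 = (p+p!-2)+2 = p+p!, so i ≠ j+2 fails. So xy^t z = a^{p+p!} b^{p+p!-2} ∉ L.
Contradiction. Therefore L is not regular.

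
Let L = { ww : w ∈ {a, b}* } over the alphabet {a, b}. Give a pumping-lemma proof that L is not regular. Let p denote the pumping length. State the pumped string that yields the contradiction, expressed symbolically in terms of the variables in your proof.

a^{p+k} b^p a^p b^p

Assume L is regular; let p be its pumping constant.
Take w = a^p b^p a^p b^p = uu where u = a^pb^p; then w ∈ L and |w| = 4p ≥ p.
By the pumping lemma, w = xyz with |xy| ≤ p and |y| ≥ 1.
The first p characters of w are a's, so xy (and hence y) consists only of a's. Write y = a^k, 1 ≤ k ≤ p.
Pump with i = 2: xy^2z = a^{p+k} b^p a^p b^p, of length 4p+k. Suppose this equals vv. The string starts with a and ends with b, so v does too; thus the boundary between the two copies of v is a b→a transition. There is exactly one such transition, at position 2p+k, so |v| = 2p+k and |vv| = 4p+2k ≠ 4p+k since k ≥ 1. So xy^2z ∉ L.
This contradicts the pumping lemma, so L is not regular.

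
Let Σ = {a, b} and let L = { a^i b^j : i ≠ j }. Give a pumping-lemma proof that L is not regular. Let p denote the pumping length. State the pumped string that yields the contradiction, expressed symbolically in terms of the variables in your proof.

a^{p+p!} b^{p+p!}

Toward a contradiction, assume L is regular with pumping length p.
Choose w = a^p b^{p+p!}. Since p ≠ p+p!, w ∈ L; and |w| ≥ p.
The pumping lemma gives a decomposition w = xyz where |xy| ≤ p and |y| > 0.
Since the first p symbols of w are all a's and |xy| ≤ p, y lies entirely in the leading a-block: y = a^k for some k with 1 ≤ k ≤ p.
Since 1 ≤ k ≤ p, k divides p!; set t = 1 + p!/k. Then xy^t z has p + (p!/k)·k = p + p! copies of a. Now the a-count equals the b-count, so i ≠ j fails. So xy^t z = a^{p+p!} b^{p+p!} ∉ L.
Contradiction. Therefore L is not regular.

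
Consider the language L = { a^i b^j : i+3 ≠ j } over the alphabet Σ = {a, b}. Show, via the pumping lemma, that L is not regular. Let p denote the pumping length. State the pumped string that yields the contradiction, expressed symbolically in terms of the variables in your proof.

Assume L is regular; let p be its pumping constant.
Choose w = a^p b^{p+p!+3}. Since p ≠ (p+p!+3)-3 = p+p!, w ∈ L; and |w| ≥ p.
By the pumping lemma, w = xyz with |xy| ≤ p and |y| ≥ 1.
Because |xy| ≤ p and w begins with p copies of a, we have y = a^k with 1 ≤ k ≤ p.
Since 1 ≤ k ≤ p, k divides p!; set t = 1 + p!/k. Then xy^t z has p + (p!/k)·k = p + p! copies of a. Now the a-count is p+p! and (b-count)-3 = (p+p!+3)-3 = p+p!, so i+3 ≠ j fails. So xy^t z = a^{p+p!} b^{p+p!+3} ∉ L.
This contradicts the pumping lemma, so L is not regular.

a^{p+p!} b^{p+p!+3}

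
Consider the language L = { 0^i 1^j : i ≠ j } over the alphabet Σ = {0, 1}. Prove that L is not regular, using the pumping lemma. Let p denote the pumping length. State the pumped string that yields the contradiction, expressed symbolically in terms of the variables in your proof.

0^{p+p!} 1^{p+p!}

Assume L is regular; let p be its pumping constant.
Choose w = 0^p 1^{p+p!}. Since p ≠ p+p!, w ∈ L; and |w| ≥ p.
By the pumping lemma, w = xyz with |xy| ≤ p and |y| > 0.
Because |xy| ≤ p and w begins with p copies of 0, we have y = 0^k with 1 ≤ k ≤ p.
Since 1 ≤ k ≤ p, k divides p!; set t = 1 + p!/k. Then xy^t z has p + (p!/k)·k = p + p! copies of 0. Now the 0-count equals the 1-count, so i ≠ j fails. So xy^t z = 0^{p+p!} 1^{p+p!} ∉ L.
Contradiction. Therefore L is not regular.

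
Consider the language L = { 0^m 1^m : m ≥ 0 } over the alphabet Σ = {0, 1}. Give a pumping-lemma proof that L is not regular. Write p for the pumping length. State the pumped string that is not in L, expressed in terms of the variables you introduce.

Assume L is regular; let p be its pumping constant.
Let w = 0^p 1^p ∈ L; note |w| = 2p ≥ p.
Write w = xyz as guaranteed by the lemma, with |xy| ≤ p and y is nonempty.
Since the first p symbols of w are all 0's and |xy| ≤ p, y lies entirely in the leading 0-block: y = 0^k for some k with 1 ≤ k ≤ p.
Pump with i = 2: xy^2z = 0^{p+k} 1^p. For this to lie in L we would need p = p+k, which forces k = 0. But k ≥ 1, so xy^2z ∉ L.
This contradicts the pumping lemma, so L is not regular.

0^{p+k} 1^p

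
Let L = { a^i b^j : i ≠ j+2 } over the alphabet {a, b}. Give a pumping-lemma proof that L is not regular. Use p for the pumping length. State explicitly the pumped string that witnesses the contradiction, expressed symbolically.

a^{p+p!} b^{p+p!-2}

Suppose for contradiction that L is regular, and let p be the pumping length.
Choose w = a^p b^{p+p!-2}. Since p ≠ (p+p!-2)+2 = p+p!, w ∈ L; and |w| ≥ p.
By the pumping lemma, w = xyz with |xy| ≤ p and y is nonempty.
The first p characters of w are a's, so xy (and hence y) consists only of a's. Write y = a^k, 1 ≤ k ≤ p.
Since 1 ≤ k ≤ p, k divides p!; set t = 1 + p!/k. Then xy^t z has p + (p!/k)·k = p + p! copies of a. Now the a-count is p+p! and (b-count)+2 = (p+p!-2)+2 = p+p!, so i ≠ j+2 fails. So xy^t z = a^{p+p!} b^{p+p!-2} ∉ L.
Contradiction. Therefore L is not regular.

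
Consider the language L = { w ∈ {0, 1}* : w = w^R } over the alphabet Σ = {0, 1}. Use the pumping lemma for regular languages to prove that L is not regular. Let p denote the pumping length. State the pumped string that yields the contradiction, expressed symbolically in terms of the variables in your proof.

Suppose for contradiction that L is regular, and let p be the pumping length.
Take w = 0^p 1 0^p, a palindrome of length 2p+1 ≥ p.
The pumping lemma gives a decomposition w = xyz where |xy| ≤ p and |y| > 0.
Because |xy| ≤ p and w begins with p copies of 0, we have y = 0^k with 1 ≤ k ≤ p.
Pump with i = 2: xy^2z = 0^{p+k} 1 0^p. Its reverse is 0^p 1 0^{p+k}, which differs from xy^2z since k ≥ 1. So xy^2z is not a palindrome and xy^2z ∉ L.
This is a contradiction; hence L is not regular.

0^{p+k} 1 0^p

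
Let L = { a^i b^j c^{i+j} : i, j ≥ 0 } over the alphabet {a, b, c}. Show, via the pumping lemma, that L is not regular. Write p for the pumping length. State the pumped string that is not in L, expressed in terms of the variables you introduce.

Suppose for contradiction that L is regular, and let p be the pumping length.
Take w = a^p b^p c^{2p} ∈ L (with i=j=p, i+j=2p), |w| = 4p ≥ p.
By the pumping lemma, w = xyz with |xy| ≤ p and y is nonempty.
Because |xy| ≤ p and w begins with p copies of a, we have y = a^k with 1 ≤ k ≤ p.
Consider xy^2z = a^{p+k} b^p c^{2p}. Now the a- and b-counts sum to 2p+k, but the c-count is 2p ≠ 2p+k. So xy^2z ∉ L.
Contradiction. Therefore L is not regular.

a^{p+k} b^p c^{2p}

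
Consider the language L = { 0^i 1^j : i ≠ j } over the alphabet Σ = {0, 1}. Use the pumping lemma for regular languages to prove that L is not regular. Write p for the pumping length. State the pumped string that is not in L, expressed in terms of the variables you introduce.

Toward a contradiction, assume L is regular with pumping length p.
Choose w = 0^p 1^{p+p!}. Since p ≠ p+p!, w ∈ L; and |w| ≥ p.
The pumping lemma gives a decomposition w = xyz where |xy| ≤ p and |y| > 0.
Since the first p symbols of w are all 0's and |xy| ≤ p, y lies entirely in the leading 0-block: y = 0^k for some k with 1 ≤ k ≤ p.
Since 1 ≤ k ≤ p, k divides p!; set t = 1 + p!/k. Then xy^t z has p + (p!/k)·k = p + p! copies of 0. Now the 0-count equals the 1-count, so i ≠ j fails. So xy^t z = 0^{p+p!} 1^{p+p!} ∉ L.
This is a contradiction; hence L is not regular.

0^{p+p!} 1^{p+p!}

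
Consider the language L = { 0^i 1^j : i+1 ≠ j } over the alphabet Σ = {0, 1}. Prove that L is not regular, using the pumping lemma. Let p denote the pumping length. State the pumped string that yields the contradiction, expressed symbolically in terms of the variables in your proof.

0^{p+p!} 1^{p+p!+1}

Suppose for contradiction that L is regular, and let p be the pumping length.
Choose w = 0^p 1^{p+p!+1}. Since p ≠ (p+p!+1)-1 = p+p!, w ∈ L; and |w| ≥ p.
The pumping lemma gives a decomposition w = xyz where |xy| ≤ p and |y| > 0.
The first p characters of w are 0's, so xy (and hence y) consists only of 0's. Write y = 0^k, 1 ≤ k ≤ p.
Since 1 ≤ k ≤ p, k divides p!; set t = 1 + p!/k. Then xy^t z has p + (p!/k)·k = p + p! copies of 0. Now the 0-count is p+p! and (1-count)-1 = (p+p!+1)-1 = p+p!, so i+1 ≠ j fails. So xy^t z = 0^{p+p!} 1^{p+p!+1} ∉ L.
Contradiction. Therefore L is not regular.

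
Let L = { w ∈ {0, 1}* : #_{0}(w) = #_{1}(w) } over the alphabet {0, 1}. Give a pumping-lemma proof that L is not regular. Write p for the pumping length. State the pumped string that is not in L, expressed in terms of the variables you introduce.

Toward a contradiction, assume L is regular with pumping length p.
Choose w = 0^p 1^p ∈ L with |w| = 2p ≥ p.
The pumping lemma gives a decomposition w = xyz where |xy| ≤ p and |y| > 0.
Since the first p symbols of w are all 0's and |xy| ≤ p, y lies entirely in the leading 0-block: y = 0^k for some k with 1 ≤ k ≤ p.
Pump with i = 2: xy^2z = 0^{p+k} 1^p has p+k occurrences of 0 but only p of 1. Since k ≥ 1 the counts differ, so xy^2z ∉ L.
Contradiction. Therefore L is not regular.

0^{p+k} 1^p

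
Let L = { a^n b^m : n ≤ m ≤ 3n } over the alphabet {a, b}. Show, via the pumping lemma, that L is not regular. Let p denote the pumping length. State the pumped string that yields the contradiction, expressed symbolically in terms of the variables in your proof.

a^{p+k} b^p

Suppose for contradiction that L is regular, and let p be the pumping length.
Take w = a^p b^p ∈ L (since p ≤ p ≤ 3p), with |w| = 2p ≥ p.
The pumping lemma gives a decomposition w = xyz where |xy| ≤ p and |y| > 0.
Because |xy| ≤ p and w begins with p copies of a, we have y = a^k with 1 ≤ k ≤ p.
Pump with i = 2: xy^2z = a^{p+k} b^p. Now n = p+k > p = m, so the condition n ≤ m fails. Thus xy^2z ∉ L.
This contradicts the pumping lemma, so L is not regular.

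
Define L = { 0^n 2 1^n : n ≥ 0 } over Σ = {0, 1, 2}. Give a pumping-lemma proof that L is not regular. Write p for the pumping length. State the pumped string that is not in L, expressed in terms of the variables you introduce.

0^{p+k} 2 1^p

Assume L is regular; let p be its pumping constant.
Take w = 0^p 2 1^p ∈ L with |w| = 2p+1 ≥ p.
By the pumping lemma, w = xyz with |xy| ≤ p and |y| > 0.
The first p characters of w are 0's, so xy (and hence y) consists only of 0's. Write y = 0^k, 1 ≤ k ≤ p.
Pump with i = 2: xy^2z = 0^{p+k} 2 1^p, which would require p+k = p. But k ≥ 1, so xy^2z ∉ L.
This is a contradiction; hence L is not regular.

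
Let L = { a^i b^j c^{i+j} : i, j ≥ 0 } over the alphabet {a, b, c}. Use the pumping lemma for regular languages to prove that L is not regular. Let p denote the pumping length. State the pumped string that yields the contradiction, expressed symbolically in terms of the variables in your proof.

Assume L is regular; let p be its pumping constant.
Take w = a^p b^p c^{2p} ∈ L (with i=j=p, i+j=2p), |w| = 4p ≥ p.
Write w = xyz as guaranteed by the lemma, with |xy| ≤ p and |y| > 0.
The first p characters of w are a's, so xy (and hence y) consists only of a's. Write y = a^k, 1 ≤ k ≤ p.
Consider xy^2z = a^{p+k} b^p c^{2p}. Now the a- and b-counts sum to 2p+k, but the c-count is 2p ≠ 2p+k. So xy^2z ∉ L.
This is a contradiction; hence L is not regular.

a^{p+k} b^p c^{2p}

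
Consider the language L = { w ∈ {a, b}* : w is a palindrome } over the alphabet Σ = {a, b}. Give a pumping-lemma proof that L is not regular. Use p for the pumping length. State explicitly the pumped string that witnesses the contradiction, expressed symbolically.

a^{p+k} b a^p

Toward a contradiction, assume L is regular with pumping length p.
Take w = a^p b a^p, a palindrome of length 2p+1 ≥ p.
By the pumping lemma, w = xyz with |xy| ≤ p and |y| ≥ 1.
Because |xy| ≤ p and w begins with p copies of a, we have y = a^k with 1 ≤ k ≤ p.
Pump with i = 2: xy^2z = a^{p+k} b a^p. Its reverse is a^p b a^{p+k}, which differs from xy^2z since k ≥ 1. So xy^2z is not a palindrome and xy^2z ∉ L.
This is a contradiction; hence L is not regular.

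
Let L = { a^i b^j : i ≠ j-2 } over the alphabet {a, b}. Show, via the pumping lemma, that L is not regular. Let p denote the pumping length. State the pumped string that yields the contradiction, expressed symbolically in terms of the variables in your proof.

a^{p+p!} b^{p+p!+2}

Assume L is regular; let p be its pumping constant.
Choose w = a^p b^{p+p!+2}. Since p ≠ (p+p!+2)-2 = p+p!, w ∈ L; and |w| ≥ p.
The pumping lemma gives a decomposition w = xyz where |xy| ≤ p and y is nonempty.
Because |xy| ≤ p and w begins with p copies of a, we have y = a^k with 1 ≤ k ≤ p.
Since 1 ≤ k ≤ p, k divides p!; set t = 1 + p!/k. Then xy^t z has p + (p!/k)·k = p + p! copies of a. Now the a-count is p+p! and (b-count)-2 = (p+p!+2)-2 = p+p!, so i ≠ j-2 fails. So xy^t z = a^{p+p!} b^{p+p!+2} ∉ L.
This contradicts the pumping lemma, so L is not regular.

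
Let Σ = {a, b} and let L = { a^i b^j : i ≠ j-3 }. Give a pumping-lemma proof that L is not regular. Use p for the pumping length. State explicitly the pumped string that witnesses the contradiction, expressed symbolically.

a^{p+p!} b^{p+p!+3}

Suppose for contradiction that L is regular, and let p be the pumping length.
Choose w = a^p b^{p+p!+3}. Since p ≠ (p+p!+3)-3 = p+p!, w ∈ L; and |w| ≥ p.
The pumping lemma gives a decomposition w = xyz where |xy| ≤ p and y is nonempty.
The first p characters of w are a's, so xy (and hence y) consists only of a's. Write y = a^k, 1 ≤ k ≤ p.
Since 1 ≤ k ≤ p, k divides p!; set t = 1 + p!/k. Then xy^t z has p + (p!/k)·k = p + p! copies of a. Now the a-count is p+p! and (b-count)-3 = (p+p!+3)-3 = p+p!, so i ≠ j-3 fails. So xy^t z = a^{p+p!} b^{p+p!+3} ∉ L.
This contradicts the pumping lemma, so L is not regular.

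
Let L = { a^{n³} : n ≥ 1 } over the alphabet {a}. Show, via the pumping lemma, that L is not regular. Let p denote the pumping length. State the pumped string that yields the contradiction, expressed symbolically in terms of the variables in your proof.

Toward a contradiction, assume L is regular with pumping length p.
Take w = a^{p³} ∈ L with |w| = p³ ≥ p.
Write w = xyz as guaranteed by the lemma, with |xy| ≤ p and y is nonempty.
Then y = a^k for some k with 1 ≤ k ≤ p.
Pump with i = 2: xy^2z = a^{p³+k}. Since 1 ≤ k ≤ p, p³ < p³+k ≤ p³+p < p³+3p²+3p+1 = (p+1)³, so p³+k is not a perfect cube. So xy^2z ∉ L.
Contradiction. Therefore L is not regular.

a^{p³+k}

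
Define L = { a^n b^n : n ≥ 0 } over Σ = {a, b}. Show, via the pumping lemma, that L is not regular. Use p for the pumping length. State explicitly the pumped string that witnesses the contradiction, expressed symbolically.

a^{p+k} b^p

Suppose for contradiction that L is regular, and let p be the pumping length.
Let w = a^p b^p ∈ L; note |w| = 2p ≥ p.
Write w = xyz as guaranteed by the lemma, with |xy| ≤ p and |y| > 0.
Since the first p symbols of w are all a's and |xy| ≤ p, y lies entirely in the leading a-block: y = a^k for some k with 1 ≤ k ≤ p.
Pump with i = 2: xy^2z = a^{p+k} b^p. For this to lie in L we would need p = p+k, which forces k = 0. But k ≥ 1, so xy^2z ∉ L.
Contradiction. Therefore L is not regular.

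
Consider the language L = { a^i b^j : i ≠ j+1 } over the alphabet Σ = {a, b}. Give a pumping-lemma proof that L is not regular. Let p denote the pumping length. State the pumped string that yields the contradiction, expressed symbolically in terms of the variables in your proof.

a^{p+p!} b^{p+p!-1}

Toward a contradiction, assume L is regular with pumping length p.
Choose w = a^p b^{p+p!-1}. Since p ≠ (p+p!-1)+1 = p+p!, w ∈ L; and |w| ≥ p.
By the pumping lemma, w = xyz with |xy| ≤ p and |y| ≥ 1.
Because |xy| ≤ p and w begins with p copies of a, we have y = a^k with 1 ≤ k ≤ p.
Since 1 ≤ k ≤ p, k divides p!; set t = 1 + p!/k. Then xy^t z has p + (p!/k)·k = p + p! copies of a. Now the a-count is p+p! and (b-count)+1 = (p+p!-1)+1 = p+p!, so i ≠ j+1 fails. So xy^t z = a^{p+p!} b^{p+p!-1} ∉ L.
This is a contradiction; hence L is not regular.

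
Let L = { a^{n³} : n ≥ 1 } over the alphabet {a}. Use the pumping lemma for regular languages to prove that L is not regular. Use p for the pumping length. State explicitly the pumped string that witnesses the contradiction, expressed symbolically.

a^{p³+k}

Toward a contradiction, assume L is regular with pumping length p.
Take w = a^{p³} ∈ L with |w| = p³ ≥ p.
Write w = xyz as guaranteed by the lemma, with |xy| ≤ p and y is nonempty.
Then y = a^k for some k with 1 ≤ k ≤ p.
Pump with i = 2: xy^2z = a^{p³+k}. Since 1 ≤ k ≤ p, p³ < p³+k ≤ p³+p < p³+3p²+3p+1 = (p+1)³, so p³+k is not a perfect cube. So xy^2z ∉ L.
This is a contradiction; hence L is not regular.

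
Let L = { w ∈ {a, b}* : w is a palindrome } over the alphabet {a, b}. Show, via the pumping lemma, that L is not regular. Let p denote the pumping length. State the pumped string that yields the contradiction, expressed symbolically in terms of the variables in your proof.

a^{p+k} b a^p

Suppose for contradiction that L is regular, and let p be the pumping length.
Take w = a^p b a^p, a palindrome of length 2p+1 ≥ p.
Write w = xyz as guaranteed by the lemma, with |xy| ≤ p and |y| ≥ 1.
Since the first p symbols of w are all a's and |xy| ≤ p, y lies entirely in the leading a-block: y = a^k for some k with 1 ≤ k ≤ p.
Pump with i = 2: xy^2z = a^{p+k} b a^p. Its reverse is a^p b a^{p+k}, which differs from xy^2z since k ≥ 1. So xy^2z is not a palindrome and xy^2z ∉ L.
This contradicts the pumping lemma, so L is not regular.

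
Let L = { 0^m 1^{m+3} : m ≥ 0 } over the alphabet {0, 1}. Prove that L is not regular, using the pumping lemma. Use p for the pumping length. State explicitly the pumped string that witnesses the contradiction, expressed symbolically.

0^{p+k} 1^{p+3}

Assume L is regular; let p be its pumping constant.
Take w = 0^p 1^{p+3}. Then w ∈ L and |w| = 2p+3 ≥ p.
Write w = xyz as guaranteed by the lemma, with |xy| ≤ p and |y| ≥ 1.
Since the first p symbols of w are all 0's and |xy| ≤ p, y lies entirely in the leading 0-block: y = 0^k for some k with 1 ≤ k ≤ p.
Pump with i = 2: xy^2z = 0^{p+k} 1^{p+3}. For this to lie in L we would need p+3 = (p+k)+3, which forces k = 0. But k ≥ 1, so xy^2z ∉ L.
This is a contradiction; hence L is not regular.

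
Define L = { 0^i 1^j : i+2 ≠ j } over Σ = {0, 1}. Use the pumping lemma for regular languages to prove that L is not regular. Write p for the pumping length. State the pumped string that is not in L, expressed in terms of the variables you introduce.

Suppose for contradiction that L is regular, and let p be the pumping length.
Choose w = 0^p 1^{p+p!+2}. Since p ≠ (p+p!+2)-2 = p+p!, w ∈ L; and |w| ≥ p.
By the pumping lemma, w = xyz with |xy| ≤ p and |y| > 0.
Since the first p symbols of w are all 0's and |xy| ≤ p, y lies entirely in the leading 0-block: y = 0^k for some k with 1 ≤ k ≤ p.
Since 1 ≤ k ≤ p, k divides p!; set t = 1 + p!/k. Then xy^t z has p + (p!/k)·k = p + p! copies of 0. Now the 0-count is p+p! and (1-count)-2 = (p+p!+2)-2 = p+p!, so i+2 ≠ j fails. So xy^t z = 0^{p+p!} 1^{p+p!+2} ∉ L.
This is a contradiction; hence L is not regular.

0^{p+p!} 1^{p+p!+2}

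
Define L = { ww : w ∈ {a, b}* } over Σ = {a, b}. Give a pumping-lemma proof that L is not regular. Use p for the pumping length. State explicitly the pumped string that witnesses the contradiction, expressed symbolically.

a^{p+k} b^p a^p b^p

Suppose for contradiction that L is regular, and let p be the pumping length.
Take w = a^p b^p a^p b^p = uu where u = a^pb^p; then w ∈ L and |w| = 4p ≥ p.
By the pumping lemma, w = xyz with |xy| ≤ p and y is nonempty.
The first p characters of w are a's, so xy (and hence y) consists only of a's. Write y = a^k, 1 ≤ k ≤ p.
Pump with i = 2: xy^2z = a^{p+k} b^p a^p b^p, of length 4p+k. Suppose this equals vv. The string starts with a and ends with b, so v does too; thus the boundary between the two copies of v is a b→a transition. There is exactly one such transition, at position 2p+k, so |v| = 2p+k and |vv| = 4p+2k ≠ 4p+k since k ≥ 1. So xy^2z ∉ L.
Contradiction. Therefore L is not regular.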